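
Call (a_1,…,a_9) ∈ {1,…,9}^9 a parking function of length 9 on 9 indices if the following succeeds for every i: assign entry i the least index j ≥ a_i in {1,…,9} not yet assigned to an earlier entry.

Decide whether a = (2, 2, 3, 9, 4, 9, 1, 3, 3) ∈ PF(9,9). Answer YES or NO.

NO

Order a: b = (1, 2, 2, 3, 3, 3, 4, 9, 9).
  b_1=1 ≤ 1
  b_2=2 ≤ 2
  b_3=2 ≤ 3
  b_4=3 ≤ 4
  b_5=3 ≤ 5
  b_6=3 ≤ 6
  b_7=4 ≤ 7
  b_8=9 > 8
  fails at i=8 ⇒ NO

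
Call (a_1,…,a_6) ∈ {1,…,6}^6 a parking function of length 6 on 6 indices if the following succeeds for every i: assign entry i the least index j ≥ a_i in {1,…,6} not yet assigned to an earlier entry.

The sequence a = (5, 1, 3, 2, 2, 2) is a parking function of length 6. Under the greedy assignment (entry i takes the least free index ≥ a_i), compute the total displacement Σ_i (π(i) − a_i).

Σπ(i) = 1+…+6 = 21; Σa = 5+1+3+2+2+2 = 15; disp = 21−15 = 6.

6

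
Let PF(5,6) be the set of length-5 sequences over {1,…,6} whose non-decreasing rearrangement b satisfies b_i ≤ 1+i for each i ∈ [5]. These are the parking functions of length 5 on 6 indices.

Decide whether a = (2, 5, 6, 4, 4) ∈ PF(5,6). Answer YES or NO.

Order a: b = (2, 4, 4, 5, 6).
  b_1=2 ≤ 2
  b_2=4 > 3
  fails at i=2 ⇒ NO

NO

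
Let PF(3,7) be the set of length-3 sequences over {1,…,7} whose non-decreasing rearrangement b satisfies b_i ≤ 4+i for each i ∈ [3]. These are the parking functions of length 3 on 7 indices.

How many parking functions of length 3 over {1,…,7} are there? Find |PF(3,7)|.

320

#PF = (8−3)·8^(3−1) = 5×64 = 320 (Konheim–Weiss)
Check (2,7,6) → sorted (2,6,7): b_i ≤ 4+i ∀i, a PF.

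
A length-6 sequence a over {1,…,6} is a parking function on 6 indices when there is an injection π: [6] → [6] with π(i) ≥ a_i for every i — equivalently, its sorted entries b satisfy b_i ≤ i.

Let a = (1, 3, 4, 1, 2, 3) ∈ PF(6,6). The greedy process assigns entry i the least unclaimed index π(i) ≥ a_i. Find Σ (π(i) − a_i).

7

Σπ = 21 ({1..6} each once); Σa = 1+3+4+1+2+3 = 14; disp = 21−14 = 7.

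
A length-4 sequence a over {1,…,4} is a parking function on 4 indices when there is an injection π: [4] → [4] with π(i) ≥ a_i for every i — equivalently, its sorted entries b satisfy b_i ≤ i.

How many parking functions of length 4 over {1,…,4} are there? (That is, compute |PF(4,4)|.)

125

#PF = (4−4+1)·(4+1)^(4−1) = 1 · 125 = 125 (Pollak)
One tuple (1,1,2,1) → sorted (1,1,1,2): b_i ≤ i ∀i, a PF.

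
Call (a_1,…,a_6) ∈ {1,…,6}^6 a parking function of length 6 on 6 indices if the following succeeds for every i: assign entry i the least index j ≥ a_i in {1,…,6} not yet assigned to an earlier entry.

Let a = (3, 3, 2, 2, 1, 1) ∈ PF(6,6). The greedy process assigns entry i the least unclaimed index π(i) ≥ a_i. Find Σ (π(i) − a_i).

9

Σπ = 21 ({1..6} each once); Σa = 3+3+2+2+1+1 = 12; disp = 21−12 = 9.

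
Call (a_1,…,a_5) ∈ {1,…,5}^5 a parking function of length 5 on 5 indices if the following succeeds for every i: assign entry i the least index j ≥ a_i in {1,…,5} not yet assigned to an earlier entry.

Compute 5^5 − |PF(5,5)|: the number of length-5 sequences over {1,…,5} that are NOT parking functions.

Count = (5−5+1)·(5+1)^(5−1) = 1 · 1296 = 1296 (Konheim–Weiss)
Example (5,5,5,3,4) → sorted (3,4,5,5,5): b_1=3>1, not a PF.
5^5 − 1296 = 3125 − 1296 = 1829

1829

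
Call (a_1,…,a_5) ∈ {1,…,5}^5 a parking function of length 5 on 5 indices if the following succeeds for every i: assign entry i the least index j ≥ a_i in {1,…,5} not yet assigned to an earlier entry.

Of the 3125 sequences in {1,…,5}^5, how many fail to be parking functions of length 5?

1829

Count = (5−5+1)·(5+1)^(5−1) = 1 · 1296 = 1296 (Pollak)
One tuple (3,1,3,5,4) → sorted (1,3,3,4,5): b_2=3>2, not a PF.
5^5 − 1296 = 3125 − 1296 = 1829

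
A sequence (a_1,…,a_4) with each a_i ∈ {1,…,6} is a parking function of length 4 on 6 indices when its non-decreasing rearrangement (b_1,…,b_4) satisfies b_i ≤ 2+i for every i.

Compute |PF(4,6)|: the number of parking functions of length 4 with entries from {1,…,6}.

1029

|PF(4,6)| = (6+1−4)·(6+1)^{4−1} = 3 · 343 = 1029 [KW]
One tuple (2,1,1,1) → sorted (1,1,1,2): b_i ≤ 2+i ∀i, a PF.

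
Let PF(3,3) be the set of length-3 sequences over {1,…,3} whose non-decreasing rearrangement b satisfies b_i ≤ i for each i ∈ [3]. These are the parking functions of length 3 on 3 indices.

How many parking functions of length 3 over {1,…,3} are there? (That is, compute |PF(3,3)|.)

16

#PF = (3−3+1)·(3+1)^(3−1) = 1·16 = 16 (Konheim–Weiss)
Example (1,1,1) → sorted (1,1,1): b_i ≤ i ∀i, a PF.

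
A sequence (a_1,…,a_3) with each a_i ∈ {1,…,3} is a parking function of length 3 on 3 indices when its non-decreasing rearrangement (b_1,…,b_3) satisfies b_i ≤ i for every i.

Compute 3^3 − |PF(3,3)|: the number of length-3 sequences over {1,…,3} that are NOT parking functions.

11

|PF(3,3)| = (4−3)·4^(3−1) = 1 · 16 = 16 [KW]
Example (2,2,3) → sorted (2,2,3): b_1=2>1, not a PF.
So 27 − 16 = 11 fail.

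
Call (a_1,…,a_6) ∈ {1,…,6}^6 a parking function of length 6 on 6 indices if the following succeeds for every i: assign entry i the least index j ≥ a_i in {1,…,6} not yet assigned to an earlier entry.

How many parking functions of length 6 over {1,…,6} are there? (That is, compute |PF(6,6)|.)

16807

|PF(6,6)| = 1·7^5 = 1·16807 = 16807 (Konheim–Weiss)
One tuple (1,1,1,6,1,4) → sorted (1,1,1,1,4,6): b_i ≤ i ∀i, a PF.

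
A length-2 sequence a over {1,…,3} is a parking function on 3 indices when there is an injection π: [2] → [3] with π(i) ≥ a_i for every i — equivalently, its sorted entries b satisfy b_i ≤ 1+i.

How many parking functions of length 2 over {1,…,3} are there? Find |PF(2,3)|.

8

#PF = 2·4^1 = 2 · 4 = 8 [KW]
E.g. (3,1) → sorted (1,3): b_i ≤ 1+i ∀i, a PF.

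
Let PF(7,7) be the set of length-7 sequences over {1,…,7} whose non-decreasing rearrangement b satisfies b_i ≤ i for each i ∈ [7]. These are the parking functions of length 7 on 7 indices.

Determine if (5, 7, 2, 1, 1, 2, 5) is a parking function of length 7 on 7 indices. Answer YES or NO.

Sorted: b = (1, 1, 2, 2, 5, 5, 7).
  b_1=1 ≤ 1
  b_2=1 ≤ 2
  b_3=2 ≤ 3
  b_4=2 ≤ 4
  b_5=5 ≤ 5
  b_6=5 ≤ 6
  b_7=7 ≤ 7
All bounds hold ⇒ YES

YES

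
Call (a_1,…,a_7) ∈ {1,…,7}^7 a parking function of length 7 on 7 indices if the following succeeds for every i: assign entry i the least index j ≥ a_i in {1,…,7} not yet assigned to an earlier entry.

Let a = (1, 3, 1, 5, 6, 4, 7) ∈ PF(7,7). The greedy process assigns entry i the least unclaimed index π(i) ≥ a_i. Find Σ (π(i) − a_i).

Σπ = 28 ({1..7} each once); Σa = 1+3+1+5+6+4+7 = 27; disp = 28−27 = 1.

1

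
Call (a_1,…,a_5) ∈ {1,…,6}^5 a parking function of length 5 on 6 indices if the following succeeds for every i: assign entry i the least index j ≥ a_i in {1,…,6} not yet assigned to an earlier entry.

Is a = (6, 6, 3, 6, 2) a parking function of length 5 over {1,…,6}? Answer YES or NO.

Sorted: b = (2, 3, 6, 6, 6).
  b_1=2 ≤ 2
  b_2=3 ≤ 3
  b_3=6 > 4
  fails at i=3 ⇒ NO

NO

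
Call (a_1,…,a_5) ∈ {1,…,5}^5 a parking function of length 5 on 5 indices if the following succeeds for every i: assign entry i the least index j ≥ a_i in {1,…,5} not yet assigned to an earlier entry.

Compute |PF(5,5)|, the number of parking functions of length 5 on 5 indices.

|PF(5,5)| = (6−5)·6^(5−1) = 1×1296 = 1296 (Pollak)
Check (1,2,2,1,4) → sorted (1,1,2,2,4): b_i ≤ i ∀i, a PF.

1296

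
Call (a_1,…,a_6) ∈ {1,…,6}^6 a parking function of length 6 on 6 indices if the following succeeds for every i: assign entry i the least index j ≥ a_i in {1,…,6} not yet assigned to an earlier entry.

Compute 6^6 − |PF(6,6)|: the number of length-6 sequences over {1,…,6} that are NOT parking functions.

29849

|PF| = (6+1−6)·(6+1)^{6−1} = 1 · 16807 = 16807 (Konheim–Weiss)
Check (4,2,6,5,5,4) → sorted (2,4,4,5,5,6): b_1=2>1, not a PF.
6^6 − 16807 = 46656 − 16807 = 29849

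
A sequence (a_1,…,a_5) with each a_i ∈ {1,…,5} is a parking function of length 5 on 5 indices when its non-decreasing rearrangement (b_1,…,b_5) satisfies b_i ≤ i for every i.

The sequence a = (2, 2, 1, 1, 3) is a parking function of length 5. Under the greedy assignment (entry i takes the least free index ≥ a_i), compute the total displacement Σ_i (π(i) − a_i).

6

Σπ = 15 ({1..5} each once); Σa = 2+2+1+1+3 = 9; disp = 15−9 = 6.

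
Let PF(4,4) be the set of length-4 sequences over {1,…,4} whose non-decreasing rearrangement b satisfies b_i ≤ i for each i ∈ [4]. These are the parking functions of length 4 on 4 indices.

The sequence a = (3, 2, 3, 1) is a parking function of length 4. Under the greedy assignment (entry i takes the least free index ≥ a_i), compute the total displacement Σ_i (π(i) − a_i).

Σπ = 4·5/2 = 10 (π permutes [4]); Σa = 3+2+3+1 = 9; disp = 10−9 = 1.

1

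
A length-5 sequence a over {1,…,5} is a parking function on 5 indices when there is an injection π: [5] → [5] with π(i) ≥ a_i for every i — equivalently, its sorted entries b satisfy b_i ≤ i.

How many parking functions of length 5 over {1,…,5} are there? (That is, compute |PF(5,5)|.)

1296

Count = (5+1−5)·(5+1)^{5−1} = 1 · 1296 = 1296 (Pollak)
Example (3,2,3,1,3) → sorted (1,2,3,3,3): b_i ≤ i ∀i, a PF.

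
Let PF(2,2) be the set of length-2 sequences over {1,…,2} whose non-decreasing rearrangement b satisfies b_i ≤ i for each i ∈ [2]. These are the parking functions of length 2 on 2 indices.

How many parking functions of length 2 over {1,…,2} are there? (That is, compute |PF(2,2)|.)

|PF(2,2)| = (2+1−2)·(2+1)^{2−1} = 1 · 3 = 3 (Konheim–Weiss)
One tuple (1,2) → sorted (1,2): b_i ≤ i ∀i, a PF.

3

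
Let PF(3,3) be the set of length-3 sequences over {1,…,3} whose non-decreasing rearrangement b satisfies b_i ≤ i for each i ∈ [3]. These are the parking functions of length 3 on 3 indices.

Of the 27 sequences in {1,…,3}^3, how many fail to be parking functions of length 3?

11

Count = (4−3)·4^(3−1) = 1×16 = 16 (Konheim–Weiss)
Check (3,3,3) → sorted (3,3,3): b_1=3>1, not a PF.
So 27 − 16 = 11 fail.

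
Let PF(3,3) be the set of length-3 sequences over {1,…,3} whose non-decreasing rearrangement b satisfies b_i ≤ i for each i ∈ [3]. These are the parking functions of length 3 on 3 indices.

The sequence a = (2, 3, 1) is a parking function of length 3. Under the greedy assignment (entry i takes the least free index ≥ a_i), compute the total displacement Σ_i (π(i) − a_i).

Σπ(i) = 1+…+3 = 6; Σa = 2+3+1 = 6; disp = 6−6 = 0.

0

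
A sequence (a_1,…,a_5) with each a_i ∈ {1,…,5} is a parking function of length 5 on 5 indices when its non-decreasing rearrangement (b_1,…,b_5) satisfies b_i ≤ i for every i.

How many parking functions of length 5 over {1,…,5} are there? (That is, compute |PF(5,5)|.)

1296

#PF = (5−5+1)·(5+1)^(5−1) = 1·1296 = 1296 (Pollak)
Check (1,2,3,4,1) → sorted (1,1,2,3,4): b_i ≤ i ∀i, a PF.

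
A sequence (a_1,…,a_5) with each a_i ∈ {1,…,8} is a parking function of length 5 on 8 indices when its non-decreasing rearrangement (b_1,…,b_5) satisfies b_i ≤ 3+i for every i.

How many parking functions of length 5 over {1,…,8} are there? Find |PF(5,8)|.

26244

|PF(5,8)| = (8+1−5)·(8+1)^{5−1} = 4×6561 = 26244
Example (7,8,1,1,6) → sorted (1,1,6,7,8): b_i ≤ 3+i ∀i, a PF.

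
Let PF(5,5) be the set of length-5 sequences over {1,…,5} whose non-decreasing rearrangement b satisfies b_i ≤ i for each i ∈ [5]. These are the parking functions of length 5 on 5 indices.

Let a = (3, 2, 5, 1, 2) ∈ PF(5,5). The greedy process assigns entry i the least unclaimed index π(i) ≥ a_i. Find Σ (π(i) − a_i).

2

Σπ = 15 ({1..5} each once); Σa = 3+2+5+1+2 = 13; disp = 15−13 = 2.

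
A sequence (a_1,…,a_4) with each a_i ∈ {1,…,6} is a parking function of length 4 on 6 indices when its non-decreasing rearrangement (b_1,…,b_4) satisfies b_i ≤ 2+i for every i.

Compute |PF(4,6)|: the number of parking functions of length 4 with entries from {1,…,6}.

1029

#PF = (6−4+1)·(6+1)^(4−1) = 3×343 = 1029
One tuple (3,4,5,3) → sorted (3,3,4,5): b_i ≤ 2+i ∀i, a PF.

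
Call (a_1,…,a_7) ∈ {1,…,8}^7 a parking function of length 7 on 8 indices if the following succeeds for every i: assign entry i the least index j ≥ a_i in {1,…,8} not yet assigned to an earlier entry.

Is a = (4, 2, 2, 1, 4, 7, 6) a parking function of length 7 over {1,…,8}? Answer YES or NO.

Order a: b = (1, 2, 2, 4, 4, 6, 7).
  b_1=1 ≤ 2
  b_2=2 ≤ 3
  b_3=2 ≤ 4
  b_4=4 ≤ 5
  b_5=4 ≤ 6
  b_6=6 ≤ 7
  b_7=7 ≤ 8
All bounds hold ⇒ YES

YES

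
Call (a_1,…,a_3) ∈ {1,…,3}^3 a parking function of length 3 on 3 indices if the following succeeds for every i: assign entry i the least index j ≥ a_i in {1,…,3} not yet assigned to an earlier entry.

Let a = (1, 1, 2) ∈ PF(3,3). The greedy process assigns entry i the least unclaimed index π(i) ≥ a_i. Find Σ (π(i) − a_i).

Σπ(i) = 1+…+3 = 6; Σa = 1+1+2 = 4; disp = 6−4 = 2.

2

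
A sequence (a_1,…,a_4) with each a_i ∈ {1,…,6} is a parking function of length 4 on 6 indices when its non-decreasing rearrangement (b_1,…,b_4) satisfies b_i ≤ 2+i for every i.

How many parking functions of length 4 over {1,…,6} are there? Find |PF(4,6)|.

|PF(4,6)| = (6+1−4)·(6+1)^{4−1} = 3·343 = 1029 (Pollak)
Check (3,5,2,2) → sorted (2,2,3,5): b_i ≤ 2+i ∀i, a PF.

1029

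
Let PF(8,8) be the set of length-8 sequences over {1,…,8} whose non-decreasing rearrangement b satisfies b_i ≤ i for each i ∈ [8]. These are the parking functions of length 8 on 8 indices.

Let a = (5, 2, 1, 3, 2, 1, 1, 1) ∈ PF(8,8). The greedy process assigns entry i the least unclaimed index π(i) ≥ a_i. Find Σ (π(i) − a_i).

Σπ = 36 ({1..8} each once); Σa = 5+2+1+3+2+1+1+1 = 16; disp = 36−16 = 20.

20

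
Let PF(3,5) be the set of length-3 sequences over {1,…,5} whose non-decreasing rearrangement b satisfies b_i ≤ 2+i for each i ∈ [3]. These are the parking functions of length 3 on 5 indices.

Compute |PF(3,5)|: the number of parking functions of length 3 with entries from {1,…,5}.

108

Count = (5+1−3)·(5+1)^{3−1} = 3·36 = 108 (Konheim–Weiss)
E.g. (3,5,3) → sorted (3,3,5): b_i ≤ 2+i ∀i, a PF.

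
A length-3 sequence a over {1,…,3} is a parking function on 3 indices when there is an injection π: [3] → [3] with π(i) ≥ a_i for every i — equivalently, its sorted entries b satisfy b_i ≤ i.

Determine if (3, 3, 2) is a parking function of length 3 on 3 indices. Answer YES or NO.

Sorted: b = (2, 3, 3).
  b_1=2 > 1
  fails at i=1 ⇒ NO

NO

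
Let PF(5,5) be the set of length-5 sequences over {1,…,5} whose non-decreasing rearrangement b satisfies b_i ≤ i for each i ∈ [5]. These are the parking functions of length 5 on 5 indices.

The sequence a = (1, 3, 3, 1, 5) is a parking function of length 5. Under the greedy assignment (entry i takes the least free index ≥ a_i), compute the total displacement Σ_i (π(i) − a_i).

Σπ = 15 ({1..5} each once); Σa = 1+3+3+1+5 = 13; disp = 15−13 = 2.

2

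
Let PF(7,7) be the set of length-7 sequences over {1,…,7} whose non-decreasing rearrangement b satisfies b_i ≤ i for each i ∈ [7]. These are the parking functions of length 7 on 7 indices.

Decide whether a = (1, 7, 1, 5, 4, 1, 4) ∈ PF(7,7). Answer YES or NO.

YES

Sorted: b = (1, 1, 1, 4, 4, 5, 7).
  b_1=1 ≤ 1
  b_2=1 ≤ 2
  b_3=1 ≤ 3
  b_4=4 ≤ 4
  b_5=4 ≤ 5
  b_6=5 ≤ 6
  b_7=7 ≤ 7
All bounds hold ⇒ YES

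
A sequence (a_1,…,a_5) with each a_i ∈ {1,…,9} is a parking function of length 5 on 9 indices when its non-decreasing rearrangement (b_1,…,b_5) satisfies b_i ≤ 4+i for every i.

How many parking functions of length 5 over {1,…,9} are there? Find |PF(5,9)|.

50000

|PF| = (9−5+1)·(9+1)^(5−1) = 5 · 10000 = 50000 (Konheim–Weiss)
Check (6,5,4,9,6) → sorted (4,5,6,6,9): b_i ≤ 4+i ∀i, a PF.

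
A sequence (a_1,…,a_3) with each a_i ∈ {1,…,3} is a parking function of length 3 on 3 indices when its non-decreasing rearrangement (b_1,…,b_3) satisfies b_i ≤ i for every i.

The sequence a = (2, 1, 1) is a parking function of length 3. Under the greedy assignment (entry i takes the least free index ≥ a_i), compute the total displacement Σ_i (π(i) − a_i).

Σπ = 6 ({1..3} each once); Σa = 2+1+1 = 4; disp = 6−4 = 2.

2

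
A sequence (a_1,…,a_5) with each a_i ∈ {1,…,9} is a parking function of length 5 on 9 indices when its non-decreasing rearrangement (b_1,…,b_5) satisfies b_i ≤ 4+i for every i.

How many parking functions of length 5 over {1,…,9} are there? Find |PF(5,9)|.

|PF| = (9+1−5)·(9+1)^{5−1} = 5×10000 = 50000
E.g. (8,2,6,4,1) → sorted (1,2,4,6,8): b_i ≤ 4+i ∀i, a PF.

50000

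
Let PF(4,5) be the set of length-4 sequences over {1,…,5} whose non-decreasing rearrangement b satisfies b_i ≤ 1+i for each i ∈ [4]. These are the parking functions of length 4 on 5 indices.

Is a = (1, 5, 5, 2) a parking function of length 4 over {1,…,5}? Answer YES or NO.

NO

Rearranged: b = (1, 2, 5, 5).
  b_1=1 ≤ 2
  b_2=2 ≤ 3
  b_3=5 > 4
  fails at i=3 ⇒ NO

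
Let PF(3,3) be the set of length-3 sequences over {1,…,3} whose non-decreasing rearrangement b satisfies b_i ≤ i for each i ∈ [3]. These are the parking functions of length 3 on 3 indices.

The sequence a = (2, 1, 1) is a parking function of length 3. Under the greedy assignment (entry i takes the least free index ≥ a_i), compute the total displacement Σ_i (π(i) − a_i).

2

Σπ = 3·4/2 = 6 (π permutes [3]); Σa = 2+1+1 = 4; disp = 6−4 = 2.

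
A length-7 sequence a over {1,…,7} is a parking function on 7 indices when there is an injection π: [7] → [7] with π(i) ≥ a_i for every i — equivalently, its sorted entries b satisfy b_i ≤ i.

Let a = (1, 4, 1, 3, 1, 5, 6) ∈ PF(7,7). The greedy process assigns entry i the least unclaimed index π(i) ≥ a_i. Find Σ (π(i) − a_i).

Σπ = 7·8/2 = 28 (π permutes [7]); Σa = 1+4+1+3+1+5+6 = 21; disp = 28−21 = 7.

7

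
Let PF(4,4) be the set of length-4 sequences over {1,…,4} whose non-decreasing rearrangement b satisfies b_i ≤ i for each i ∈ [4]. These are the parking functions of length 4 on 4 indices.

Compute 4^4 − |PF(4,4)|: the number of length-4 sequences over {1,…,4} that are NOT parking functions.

131

|PF(4,4)| = 1·5^3 = 1 · 125 = 125 (Pollak)
E.g. (4,4,4,2) → sorted (2,4,4,4): b_1=2>1, not a PF.
Total 256; non-PF = 256−125 = 131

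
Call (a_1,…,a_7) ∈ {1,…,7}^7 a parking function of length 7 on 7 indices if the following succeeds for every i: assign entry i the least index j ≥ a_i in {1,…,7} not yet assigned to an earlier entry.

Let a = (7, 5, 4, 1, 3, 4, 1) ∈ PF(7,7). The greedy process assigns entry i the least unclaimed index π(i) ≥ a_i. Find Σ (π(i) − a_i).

Σπ = 7·8/2 = 28 (π permutes [7]); Σa = 7+5+4+1+3+4+1 = 25; disp = 28−25 = 3.

3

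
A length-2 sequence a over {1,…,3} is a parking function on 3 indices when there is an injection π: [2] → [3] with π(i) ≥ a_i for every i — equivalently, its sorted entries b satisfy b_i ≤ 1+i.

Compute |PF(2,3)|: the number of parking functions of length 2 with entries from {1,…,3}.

8

|PF(2,3)| = 2·4^1 = 2 · 4 = 8
E.g. (3,1) → sorted (1,3): b_i ≤ 1+i ∀i, a PF.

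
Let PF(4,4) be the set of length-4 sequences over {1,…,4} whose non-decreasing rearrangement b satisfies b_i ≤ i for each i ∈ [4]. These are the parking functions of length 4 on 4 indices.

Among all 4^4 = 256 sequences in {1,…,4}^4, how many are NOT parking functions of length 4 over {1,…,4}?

131

|PF(4,4)| = (4−4+1)·(4+1)^(4−1) = 1 · 125 = 125 [KW]
Example (4,2,4,2) → sorted (2,2,4,4): b_1=2>1, not a PF.
Total 256; non-PF = 256−125 = 131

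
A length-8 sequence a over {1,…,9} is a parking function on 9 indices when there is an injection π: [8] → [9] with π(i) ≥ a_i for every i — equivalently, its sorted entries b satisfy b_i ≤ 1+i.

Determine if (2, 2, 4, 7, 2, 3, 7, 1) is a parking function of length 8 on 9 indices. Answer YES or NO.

YES

Sorted: b = (1, 2, 2, 2, 3, 4, 7, 7).
  b_1=1 ≤ 2
  b_2=2 ≤ 3
  b_3=2 ≤ 4
  b_4=2 ≤ 5
  b_5=3 ≤ 6
  b_6=4 ≤ 7
  b_7=7 ≤ 8
  b_8=7 ≤ 9
All bounds hold ⇒ YES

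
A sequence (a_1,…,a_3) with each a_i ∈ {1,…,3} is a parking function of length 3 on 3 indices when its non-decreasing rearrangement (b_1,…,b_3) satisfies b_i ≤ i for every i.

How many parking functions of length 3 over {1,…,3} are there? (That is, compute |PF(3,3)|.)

16

|PF| = (4−3)·4^(3−1) = 1·16 = 16
One tuple (1,1,3) → sorted (1,1,3): b_i ≤ i ∀i, a PF.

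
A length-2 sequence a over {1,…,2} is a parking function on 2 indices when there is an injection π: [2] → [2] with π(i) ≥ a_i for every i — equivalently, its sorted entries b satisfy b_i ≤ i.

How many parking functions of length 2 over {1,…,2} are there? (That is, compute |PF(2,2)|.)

#PF = (2+1−2)·(2+1)^{2−1} = 1 · 3 = 3 (Pollak)
E.g. (2,1) → sorted (1,2): b_i ≤ i ∀i, a PF.

3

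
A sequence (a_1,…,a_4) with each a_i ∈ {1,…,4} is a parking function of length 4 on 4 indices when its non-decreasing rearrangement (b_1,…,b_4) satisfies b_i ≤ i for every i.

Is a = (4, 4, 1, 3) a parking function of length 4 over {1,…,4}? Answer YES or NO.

NO

Order a: b = (1, 3, 4, 4).
  b_1=1 ≤ 1
  b_2=3 > 2
  fails at i=2 ⇒ NO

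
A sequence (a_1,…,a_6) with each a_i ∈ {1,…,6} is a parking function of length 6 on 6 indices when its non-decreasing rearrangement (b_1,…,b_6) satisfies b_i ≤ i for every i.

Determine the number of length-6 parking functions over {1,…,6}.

16807

#PF = 1·7^5 = 1 · 16807 = 16807 (Konheim–Weiss)
E.g. (5,2,3,1,2,6) → sorted (1,2,2,3,5,6): b_i ≤ i ∀i, a PF.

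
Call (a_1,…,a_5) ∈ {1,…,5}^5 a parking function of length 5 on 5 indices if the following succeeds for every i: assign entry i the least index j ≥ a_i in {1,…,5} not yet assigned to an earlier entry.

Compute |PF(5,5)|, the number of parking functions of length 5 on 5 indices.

Count = 1·6^4 = 1 · 1296 = 1296 (Konheim–Weiss)
E.g. (4,2,1,3,5) → sorted (1,2,3,4,5): b_i ≤ i ∀i, a PF.

1296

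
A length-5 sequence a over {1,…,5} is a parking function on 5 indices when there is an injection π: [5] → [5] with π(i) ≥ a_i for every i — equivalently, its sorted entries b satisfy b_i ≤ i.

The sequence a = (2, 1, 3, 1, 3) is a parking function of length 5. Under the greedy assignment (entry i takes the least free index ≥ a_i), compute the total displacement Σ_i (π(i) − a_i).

Σπ = 15 ({1..5} each once); Σa = 2+1+3+1+3 = 10; disp = 15−10 = 5.

5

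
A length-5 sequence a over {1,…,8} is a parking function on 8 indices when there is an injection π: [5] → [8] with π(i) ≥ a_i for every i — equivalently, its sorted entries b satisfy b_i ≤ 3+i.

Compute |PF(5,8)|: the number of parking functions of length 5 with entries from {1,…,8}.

26244

|PF(5,8)| = (9−5)·9^(5−1) = 4 · 6561 = 26244 (Pollak)
Example (1,6,7,7,2) → sorted (1,2,6,7,7): b_i ≤ 3+i ∀i, a PF.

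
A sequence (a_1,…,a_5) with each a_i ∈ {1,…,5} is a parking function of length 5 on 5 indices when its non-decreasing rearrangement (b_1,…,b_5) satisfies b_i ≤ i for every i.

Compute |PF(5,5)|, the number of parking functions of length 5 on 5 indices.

1296

#PF = (5−5+1)·(5+1)^(5−1) = 1 · 1296 = 1296 [KW]
Check (4,1,3,2,3) → sorted (1,2,3,3,4): b_i ≤ i ∀i, a PF.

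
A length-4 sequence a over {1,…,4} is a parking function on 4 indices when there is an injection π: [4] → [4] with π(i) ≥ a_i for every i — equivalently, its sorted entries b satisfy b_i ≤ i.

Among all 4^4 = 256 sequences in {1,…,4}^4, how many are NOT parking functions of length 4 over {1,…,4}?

|PF(4,4)| = (4+1−4)·(4+1)^{4−1} = 1×125 = 125 (Pollak)
One tuple (4,2,2,2) → sorted (2,2,2,4): b_1=2>1, not a PF.
4^4 − 125 = 256 − 125 = 131

131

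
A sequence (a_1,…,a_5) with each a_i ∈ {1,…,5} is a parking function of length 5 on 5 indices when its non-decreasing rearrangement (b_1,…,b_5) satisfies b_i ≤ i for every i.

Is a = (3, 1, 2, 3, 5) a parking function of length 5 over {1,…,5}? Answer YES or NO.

Order a: b = (1, 2, 3, 3, 5).
  b_1=1 ≤ 1
  b_2=2 ≤ 2
  b_3=3 ≤ 3
  b_4=3 ≤ 4
  b_5=5 ≤ 5
All bounds hold ⇒ YES

YES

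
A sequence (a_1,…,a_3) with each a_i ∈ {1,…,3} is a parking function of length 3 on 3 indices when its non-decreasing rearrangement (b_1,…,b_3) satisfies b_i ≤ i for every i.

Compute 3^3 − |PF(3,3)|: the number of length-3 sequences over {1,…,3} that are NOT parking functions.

#PF = (3+1−3)·(3+1)^{3−1} = 1·16 = 16 [KW]
Check (3,3,3) → sorted (3,3,3): b_1=3>1, not a PF.
3^3 − 16 = 27 − 16 = 11

11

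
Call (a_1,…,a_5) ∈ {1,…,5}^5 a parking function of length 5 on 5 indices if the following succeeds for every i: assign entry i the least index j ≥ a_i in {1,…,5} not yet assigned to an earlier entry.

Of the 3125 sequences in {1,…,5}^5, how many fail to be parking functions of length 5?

|PF(5,5)| = (5+1−5)·(5+1)^{5−1} = 1×1296 = 1296
One tuple (1,5,2,5,3) → sorted (1,2,3,5,5): b_4=5>4, not a PF.
So 3125 − 1296 = 1829 fail.

1829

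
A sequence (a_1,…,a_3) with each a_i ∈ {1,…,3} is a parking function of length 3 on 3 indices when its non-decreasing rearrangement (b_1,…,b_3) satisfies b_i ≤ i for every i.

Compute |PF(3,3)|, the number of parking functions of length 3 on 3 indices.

16

|PF(3,3)| = 1·4^2 = 1·16 = 16
One tuple (1,3,2) → sorted (1,2,3): b_i ≤ i ∀i, a PF.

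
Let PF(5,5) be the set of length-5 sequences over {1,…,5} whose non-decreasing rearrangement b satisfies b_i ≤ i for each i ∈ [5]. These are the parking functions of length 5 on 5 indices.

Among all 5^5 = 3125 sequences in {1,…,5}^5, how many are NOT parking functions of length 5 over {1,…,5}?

1829

#PF = 1·6^4 = 1 · 1296 = 1296 [KW]
Example (1,5,4,5,5) → sorted (1,4,5,5,5): b_2=4>2, not a PF.
So 3125 − 1296 = 1829 fail.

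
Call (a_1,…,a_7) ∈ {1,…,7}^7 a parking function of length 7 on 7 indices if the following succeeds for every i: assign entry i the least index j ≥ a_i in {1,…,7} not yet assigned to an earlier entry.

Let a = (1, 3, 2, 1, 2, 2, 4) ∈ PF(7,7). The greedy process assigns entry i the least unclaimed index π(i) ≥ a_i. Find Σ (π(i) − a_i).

13

Σπ = 28 ({1..7} each once); Σa = 1+3+2+1+2+2+4 = 15; disp = 28−15 = 13.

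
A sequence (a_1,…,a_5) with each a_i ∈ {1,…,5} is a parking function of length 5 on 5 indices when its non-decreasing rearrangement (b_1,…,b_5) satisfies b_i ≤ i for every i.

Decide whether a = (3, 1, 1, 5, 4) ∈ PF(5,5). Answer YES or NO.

YES

Order a: b = (1, 1, 3, 4, 5).
  b_1=1 ≤ 1
  b_2=1 ≤ 2
  b_3=3 ≤ 3
  b_4=4 ≤ 4
  b_5=5 ≤ 5
All bounds hold ⇒ YES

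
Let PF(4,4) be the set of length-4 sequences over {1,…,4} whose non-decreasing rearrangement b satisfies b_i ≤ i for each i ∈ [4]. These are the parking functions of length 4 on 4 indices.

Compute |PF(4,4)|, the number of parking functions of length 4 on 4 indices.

125

|PF| = (5−4)·5^(4−1) = 1·125 = 125 (Konheim–Weiss)
One tuple (1,4,1,3) → sorted (1,1,3,4): b_i ≤ i ∀i, a PF.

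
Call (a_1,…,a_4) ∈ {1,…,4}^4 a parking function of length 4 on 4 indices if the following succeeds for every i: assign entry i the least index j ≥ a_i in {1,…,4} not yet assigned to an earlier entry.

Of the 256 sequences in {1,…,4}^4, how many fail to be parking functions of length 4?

#PF = (4−4+1)·(4+1)^(4−1) = 1×125 = 125 (Pollak)
Check (4,4,3,2) → sorted (2,3,4,4): b_1=2>1, not a PF.
So 256 − 125 = 131 fail.

131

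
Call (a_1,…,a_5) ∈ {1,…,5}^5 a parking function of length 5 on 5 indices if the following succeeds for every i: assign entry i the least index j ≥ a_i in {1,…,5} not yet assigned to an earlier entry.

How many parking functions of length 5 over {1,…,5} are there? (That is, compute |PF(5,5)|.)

1296

|PF(5,5)| = (6−5)·6^(5−1) = 1 · 1296 = 1296
E.g. (4,1,2,3,3) → sorted (1,2,3,3,4): b_i ≤ i ∀i, a PF.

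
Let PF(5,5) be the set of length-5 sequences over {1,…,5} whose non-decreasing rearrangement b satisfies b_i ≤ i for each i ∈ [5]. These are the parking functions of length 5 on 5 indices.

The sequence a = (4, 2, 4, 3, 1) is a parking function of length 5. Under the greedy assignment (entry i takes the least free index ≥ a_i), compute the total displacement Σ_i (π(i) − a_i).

1

Σπ = 15 ({1..5} each once); Σa = 4+2+4+3+1 = 14; disp = 15−14 = 1.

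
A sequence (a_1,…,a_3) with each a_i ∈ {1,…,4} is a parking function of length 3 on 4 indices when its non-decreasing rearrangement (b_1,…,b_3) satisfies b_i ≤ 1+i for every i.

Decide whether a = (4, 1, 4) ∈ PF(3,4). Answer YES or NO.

NO

Sorted: b = (1, 4, 4).
  b_1=1 ≤ 2
  b_2=4 > 3
  fails at i=2 ⇒ NO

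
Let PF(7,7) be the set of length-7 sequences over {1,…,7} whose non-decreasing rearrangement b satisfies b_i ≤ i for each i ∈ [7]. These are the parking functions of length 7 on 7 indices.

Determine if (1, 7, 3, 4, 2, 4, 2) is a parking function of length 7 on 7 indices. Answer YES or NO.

Order a: b = (1, 2, 2, 3, 4, 4, 7).
  b_1=1 ≤ 1
  b_2=2 ≤ 2
  b_3=2 ≤ 3
  b_4=3 ≤ 4
  b_5=4 ≤ 5
  b_6=4 ≤ 6
  b_7=7 ≤ 7
All bounds hold ⇒ YES

YES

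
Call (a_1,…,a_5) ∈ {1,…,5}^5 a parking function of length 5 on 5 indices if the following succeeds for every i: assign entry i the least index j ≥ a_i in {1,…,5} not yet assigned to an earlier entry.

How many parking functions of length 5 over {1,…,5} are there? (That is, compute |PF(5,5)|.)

Count = (5+1−5)·(5+1)^{5−1} = 1·1296 = 1296 [KW]
Example (5,3,2,1,4) → sorted (1,2,3,4,5): b_i ≤ i ∀i, a PF.

1296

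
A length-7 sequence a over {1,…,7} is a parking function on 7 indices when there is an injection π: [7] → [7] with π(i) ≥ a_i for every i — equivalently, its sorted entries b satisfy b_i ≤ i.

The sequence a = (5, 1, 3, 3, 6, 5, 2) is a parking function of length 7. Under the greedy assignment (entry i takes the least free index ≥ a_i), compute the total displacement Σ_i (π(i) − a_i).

Σπ = 7·8/2 = 28 (π permutes [7]); Σa = 5+1+3+3+6+5+2 = 25; disp = 28−25 = 3.

3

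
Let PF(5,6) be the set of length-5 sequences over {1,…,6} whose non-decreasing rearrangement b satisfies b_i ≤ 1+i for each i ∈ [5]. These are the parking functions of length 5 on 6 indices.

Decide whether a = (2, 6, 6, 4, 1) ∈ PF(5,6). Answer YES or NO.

NO

Sorted: b = (1, 2, 4, 6, 6).
  b_1=1 ≤ 2
  b_2=2 ≤ 3
  b_3=4 ≤ 4
  b_4=6 > 5
  fails at i=4 ⇒ NO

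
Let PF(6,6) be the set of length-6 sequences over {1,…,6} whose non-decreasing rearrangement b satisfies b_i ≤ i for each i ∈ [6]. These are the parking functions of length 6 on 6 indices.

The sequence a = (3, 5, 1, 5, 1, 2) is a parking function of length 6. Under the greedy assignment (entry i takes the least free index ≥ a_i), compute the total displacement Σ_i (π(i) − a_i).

4

Σπ = 6·7/2 = 21 (π permutes [6]); Σa = 3+5+1+5+1+2 = 17; disp = 21−17 = 4.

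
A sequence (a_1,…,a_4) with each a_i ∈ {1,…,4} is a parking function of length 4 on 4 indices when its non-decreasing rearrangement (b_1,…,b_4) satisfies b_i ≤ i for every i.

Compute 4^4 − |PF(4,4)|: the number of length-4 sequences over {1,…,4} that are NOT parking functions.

#PF = 1·5^3 = 1×125 = 125 (Pollak)
Example (2,3,4,4) → sorted (2,3,4,4): b_1=2>1, not a PF.
Total 256; non-PF = 256−125 = 131

131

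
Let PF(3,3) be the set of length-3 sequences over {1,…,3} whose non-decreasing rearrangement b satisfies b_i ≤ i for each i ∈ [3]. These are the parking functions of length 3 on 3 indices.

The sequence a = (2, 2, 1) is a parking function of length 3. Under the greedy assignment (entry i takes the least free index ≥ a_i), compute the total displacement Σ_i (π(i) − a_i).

1

Σπ = 3·4/2 = 6 (π permutes [3]); Σa = 2+2+1 = 5; disp = 6−5 = 1.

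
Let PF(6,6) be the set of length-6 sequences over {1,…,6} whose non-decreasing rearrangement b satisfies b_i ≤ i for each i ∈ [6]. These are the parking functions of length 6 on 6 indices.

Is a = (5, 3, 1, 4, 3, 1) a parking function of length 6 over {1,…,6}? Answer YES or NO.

YES

Rearranged: b = (1, 1, 3, 3, 4, 5).
  b_1=1 ≤ 1
  b_2=1 ≤ 2
  b_3=3 ≤ 3
  b_4=3 ≤ 4
  b_5=4 ≤ 5
  b_6=5 ≤ 6
All bounds hold ⇒ YES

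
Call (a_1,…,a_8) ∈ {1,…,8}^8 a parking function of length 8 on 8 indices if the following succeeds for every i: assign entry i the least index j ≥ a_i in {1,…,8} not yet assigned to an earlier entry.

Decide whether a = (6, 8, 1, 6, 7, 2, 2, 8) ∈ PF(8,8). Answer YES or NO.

Sorted: b = (1, 2, 2, 6, 6, 7, 8, 8).
  b_1=1 ≤ 1
  b_2=2 ≤ 2
  b_3=2 ≤ 3
  b_4=6 > 4
  fails at i=4 ⇒ NO

NO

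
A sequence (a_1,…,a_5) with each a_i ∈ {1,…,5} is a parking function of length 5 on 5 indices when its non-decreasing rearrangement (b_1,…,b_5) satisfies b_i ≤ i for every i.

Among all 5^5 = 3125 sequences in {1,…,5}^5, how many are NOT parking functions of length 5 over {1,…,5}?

1829

|PF(5,5)| = 1·6^4 = 1×1296 = 1296 (Pollak)
Check (4,1,5,5,1) → sorted (1,1,4,5,5): b_3=4>3, not a PF.
Total 3125; non-PF = 3125−1296 = 1829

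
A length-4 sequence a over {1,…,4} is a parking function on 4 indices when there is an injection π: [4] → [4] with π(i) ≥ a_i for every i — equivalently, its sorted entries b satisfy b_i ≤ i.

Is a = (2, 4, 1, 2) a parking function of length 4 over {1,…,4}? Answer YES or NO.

Sorted: b = (1, 2, 2, 4).
  b_1=1 ≤ 1
  b_2=2 ≤ 2
  b_3=2 ≤ 3
  b_4=4 ≤ 4
All bounds hold ⇒ YES

YES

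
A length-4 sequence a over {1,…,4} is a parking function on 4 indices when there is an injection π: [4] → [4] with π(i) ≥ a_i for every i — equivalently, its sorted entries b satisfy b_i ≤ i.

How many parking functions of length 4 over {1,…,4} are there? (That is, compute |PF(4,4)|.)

125

|PF(4,4)| = (4−4+1)·(4+1)^(4−1) = 1·125 = 125 [KW]
Check (4,2,1,2) → sorted (1,2,2,4): b_i ≤ i ∀i, a PF.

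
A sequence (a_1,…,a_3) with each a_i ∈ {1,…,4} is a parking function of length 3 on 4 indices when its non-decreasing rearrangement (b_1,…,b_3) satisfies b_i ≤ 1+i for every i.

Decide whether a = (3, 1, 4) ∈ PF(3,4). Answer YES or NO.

Rearranged: b = (1, 3, 4).
  b_1=1 ≤ 2
  b_2=3 ≤ 3
  b_3=4 ≤ 4
All bounds hold ⇒ YES

YES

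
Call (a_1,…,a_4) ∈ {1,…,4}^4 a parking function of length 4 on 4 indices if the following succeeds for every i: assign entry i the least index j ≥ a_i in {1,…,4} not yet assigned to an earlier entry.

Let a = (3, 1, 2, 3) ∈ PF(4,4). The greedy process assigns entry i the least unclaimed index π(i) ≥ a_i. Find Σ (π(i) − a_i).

Σπ = 10 ({1..4} each once); Σa = 3+1+2+3 = 9; disp = 10−9 = 1.

1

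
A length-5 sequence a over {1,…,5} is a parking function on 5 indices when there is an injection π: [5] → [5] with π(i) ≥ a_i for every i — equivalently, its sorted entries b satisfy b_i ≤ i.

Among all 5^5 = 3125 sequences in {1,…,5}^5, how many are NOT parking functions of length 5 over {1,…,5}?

|PF| = 1·6^4 = 1·1296 = 1296
E.g. (4,2,4,5,1) → sorted (1,2,4,4,5): b_3=4>3, not a PF.
Total 3125; non-PF = 3125−1296 = 1829

1829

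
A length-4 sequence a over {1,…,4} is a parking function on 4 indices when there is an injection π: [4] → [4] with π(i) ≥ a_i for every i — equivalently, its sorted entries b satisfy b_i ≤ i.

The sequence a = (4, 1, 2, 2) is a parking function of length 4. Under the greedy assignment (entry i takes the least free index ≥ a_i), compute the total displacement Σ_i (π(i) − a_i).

1

Σπ = 4·5/2 = 10 (π permutes [4]); Σa = 4+1+2+2 = 9; disp = 10−9 = 1.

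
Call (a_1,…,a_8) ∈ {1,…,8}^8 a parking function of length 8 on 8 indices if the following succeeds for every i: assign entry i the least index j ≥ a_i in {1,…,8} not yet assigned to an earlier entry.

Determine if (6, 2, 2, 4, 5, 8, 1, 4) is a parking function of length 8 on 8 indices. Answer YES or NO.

YES

Order a: b = (1, 2, 2, 4, 4, 5, 6, 8).
  b_1=1 ≤ 1
  b_2=2 ≤ 2
  b_3=2 ≤ 3
  b_4=4 ≤ 4
  b_5=4 ≤ 5
  b_6=5 ≤ 6
  b_7=6 ≤ 7
  b_8=8 ≤ 8
All bounds hold ⇒ YES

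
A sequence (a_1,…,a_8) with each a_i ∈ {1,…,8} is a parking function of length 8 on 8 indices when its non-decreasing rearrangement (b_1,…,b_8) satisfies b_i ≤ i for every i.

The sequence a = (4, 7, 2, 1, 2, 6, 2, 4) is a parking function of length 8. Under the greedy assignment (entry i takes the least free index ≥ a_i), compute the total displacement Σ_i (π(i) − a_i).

Σπ = 36 ({1..8} each once); Σa = 4+7+2+1+2+6+2+4 = 28; disp = 36−28 = 8.

8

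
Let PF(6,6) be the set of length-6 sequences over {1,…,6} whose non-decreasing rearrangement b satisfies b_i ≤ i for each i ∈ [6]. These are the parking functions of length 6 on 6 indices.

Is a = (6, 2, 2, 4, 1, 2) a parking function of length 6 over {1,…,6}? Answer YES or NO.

YES

Order a: b = (1, 2, 2, 2, 4, 6).
  b_1=1 ≤ 1
  b_2=2 ≤ 2
  b_3=2 ≤ 3
  b_4=2 ≤ 4
  b_5=4 ≤ 5
  b_6=6 ≤ 6
All bounds hold ⇒ YES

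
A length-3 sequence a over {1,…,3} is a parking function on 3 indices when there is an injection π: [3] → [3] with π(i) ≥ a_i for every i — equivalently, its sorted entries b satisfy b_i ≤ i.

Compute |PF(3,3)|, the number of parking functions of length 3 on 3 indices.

16

#PF = (4−3)·4^(3−1) = 1×16 = 16 (Pollak)
Check (3,1,2) → sorted (1,2,3): b_i ≤ i ∀i, a PF.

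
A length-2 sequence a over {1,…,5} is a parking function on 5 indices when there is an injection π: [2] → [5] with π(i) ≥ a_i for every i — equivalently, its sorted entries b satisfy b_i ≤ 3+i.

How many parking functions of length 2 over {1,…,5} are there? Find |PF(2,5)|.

|PF| = (6−2)·6^(2−1) = 4·6 = 24 (Konheim–Weiss)
E.g. (4,3) → sorted (3,4): b_i ≤ 3+i ∀i, a PF.

24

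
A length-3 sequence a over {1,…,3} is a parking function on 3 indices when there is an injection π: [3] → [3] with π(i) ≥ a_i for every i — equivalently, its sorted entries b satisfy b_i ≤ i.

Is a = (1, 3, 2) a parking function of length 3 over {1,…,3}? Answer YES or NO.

YES

Sorted: b = (1, 2, 3).
  b_1=1 ≤ 1
  b_2=2 ≤ 2
  b_3=3 ≤ 3
All bounds hold ⇒ YES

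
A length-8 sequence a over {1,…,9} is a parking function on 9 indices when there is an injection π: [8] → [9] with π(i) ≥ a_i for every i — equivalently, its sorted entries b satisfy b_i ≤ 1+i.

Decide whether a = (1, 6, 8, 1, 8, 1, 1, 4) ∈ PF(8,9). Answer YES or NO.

Sorted: b = (1, 1, 1, 1, 4, 6, 8, 8).
  b_1=1 ≤ 2
  b_2=1 ≤ 3
  b_3=1 ≤ 4
  b_4=1 ≤ 5
  b_5=4 ≤ 6
  b_6=6 ≤ 7
  b_7=8 ≤ 8
  b_8=8 ≤ 9
All bounds hold ⇒ YES

YES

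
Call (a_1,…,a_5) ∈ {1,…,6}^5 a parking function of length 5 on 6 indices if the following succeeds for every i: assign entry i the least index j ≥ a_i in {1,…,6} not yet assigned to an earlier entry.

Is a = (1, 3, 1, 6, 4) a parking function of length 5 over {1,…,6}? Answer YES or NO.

Sorted: b = (1, 1, 3, 4, 6).
  b_1=1 ≤ 2
  b_2=1 ≤ 3
  b_3=3 ≤ 4
  b_4=4 ≤ 5
  b_5=6 ≤ 6
All bounds hold ⇒ YES

YES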